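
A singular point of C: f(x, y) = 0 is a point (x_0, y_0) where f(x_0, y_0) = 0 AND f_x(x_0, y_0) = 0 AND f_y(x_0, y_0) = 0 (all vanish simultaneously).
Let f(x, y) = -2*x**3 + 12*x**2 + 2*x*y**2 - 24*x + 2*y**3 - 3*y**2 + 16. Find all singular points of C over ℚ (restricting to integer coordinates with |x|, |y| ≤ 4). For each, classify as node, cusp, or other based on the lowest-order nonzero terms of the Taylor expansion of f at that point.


Singular points: {(2, 0)}; classification: cusp.

Compute partial derivatives:
  f_x = -6*x**2 + 24*x + 2*y**2 - 24.
  f_y = 4*x*y + 6*y**2 - 6*y.
Scan x_0 ∈ {−4, ..., 4}. For each x_0, f_y(x_0, y) is a polynomial in y; find its integer roots y ∈ {−4, ..., 4}, then test f_x and f at those candidates.
  x = -4: f_y(-4, y) = 6*y**2 - 22*y; vanishes at y ∈ {0}. (-4, 0): f_x = -216 ≠ 0.
  x = -3: f_y(-3, y) = 6*y**2 - 18*y; vanishes at y ∈ {0, 3}. (-3, 0): f_x = -150 ≠ 0; (-3, 3): f_x = -132 ≠ 0.
  x = -2: f_y(-2, y) = 6*y**2 - 14*y; vanishes at y ∈ {0}. (-2, 0): f_x = -96 ≠ 0.
  x = -1: f_y(-1, y) = 6*y**2 - 10*y; vanishes at y ∈ {0}. (-1, 0): f_x = -54 ≠ 0.
  x = 0: f_y(0, y) = 6*y**2 - 6*y; vanishes at y ∈ {0, 1}. (0, 0): f_x = -24 ≠ 0; (0, 1): f_x = -22 ≠ 0.
  x = 1: f_y(1, y) = 6*y**2 - 2*y; vanishes at y ∈ {0}. (1, 0): f_x = -6 ≠ 0.
  x = 2: f_y(2, y) = 6*y**2 + 2*y; vanishes at y ∈ {0}. (2, 0): f_x = 0, f = 0 — SINGULAR.
  x = 3: f_y(3, y) = 6*y**2 + 6*y; vanishes at y ∈ {-1, 0}. (3, -1): f_x = -4 ≠ 0; (3, 0): f_x = -6 ≠ 0.
  x = 4: f_y(4, y) = 6*y**2 + 10*y; vanishes at y ∈ {0}. (4, 0): f_x = -24 ≠ 0.
Only singular point on the grid: (2, 0).
Classify: substitute x = 2 + u, y = 0 + v and expand: f = -2*u**3 + 2*u*v**2 + 2*v**3 + v**2.
No constant or linear terms (consistent with a singular point). Quadratic part: v**2. Cubic part: -2*u**3 + 2*u*v**2 + 2*v**3.
The quadratic part v**2 is a perfect square, so there is a single (double) tangent line v = 0, i.e. y = 0. Restricting the cubic part to that line (v = 0) leaves -2*u**3 ≠ 0, so f is not divisible by v and the branch is v² ≈ 2*u**3 to lowest order — this is a cusp.
Classification: cusp.


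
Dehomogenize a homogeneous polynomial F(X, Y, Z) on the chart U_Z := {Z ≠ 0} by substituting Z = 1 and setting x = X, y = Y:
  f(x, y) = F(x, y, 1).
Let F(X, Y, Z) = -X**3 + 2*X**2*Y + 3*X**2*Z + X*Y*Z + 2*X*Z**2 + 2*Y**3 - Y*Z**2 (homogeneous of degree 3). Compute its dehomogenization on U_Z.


f(x, y) = -x**3 + 2*x**2*y + 3*x**2 + x*y + 2*x + 2*y**3 - y

On U_Z we set Z = 1. Each monomial c·X^i·Y^j·Z^k in F becomes c·x^i·y^j·1^k = c·x^i·y^j.
Substituting Z = 1: F(X, Y, 1) = -x**3 + 2*x**2*y + 3*x**2 + x*y + 2*x + 2*y**3 - y.
Note: deg(f) ≤ deg(F) = 3; strict inequality happens when F is divisible by Z (lost terms).


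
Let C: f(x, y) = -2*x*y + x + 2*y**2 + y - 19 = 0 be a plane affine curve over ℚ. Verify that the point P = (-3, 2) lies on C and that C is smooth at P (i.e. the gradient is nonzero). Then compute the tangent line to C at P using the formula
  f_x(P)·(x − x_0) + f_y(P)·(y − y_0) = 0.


Tangent line at P: -3*x + 15*y - 39 = 0.

Step 1: f(-3, 2) = 0, so P lies on C.
Step 2: partial derivatives
  f_x(x, y) = 1 - 2*y, f_y(x, y) = -2*x + 4*y + 1.
  f_x(P) = -3, f_y(P) = 15 (gradient nonzero, so P is smooth).
Step 3: tangent line at P: -3·(x − -3) + 15·(y − 2) = 0.
Expanding: -3*x + 15*y - 39 = 0.


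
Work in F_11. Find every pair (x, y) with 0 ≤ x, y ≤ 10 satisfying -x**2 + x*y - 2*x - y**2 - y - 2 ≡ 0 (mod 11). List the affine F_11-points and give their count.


Affine F_11-points: {(0, 4), (0, 6), (2, 4), (2, 8), (4, 6), (4, 8), (5, 2), (6, 2), (6, 3), (9, 9), (9, 10), (10, 10)}; count = 12.

For each of the 121 pairs (x, y) ∈ F_11², evaluate f(x, y) mod 11. Record the zeros.
  x = 0: [0↦9, 1↦7, 2↦3, 3↦8, 4↦0, 5↦1, 6↦0, 7↦8, 8↦3, 9↦7, 10↦9]  zeros at y ∈ {4, 6}
  x = 1: [0↦6, 1↦5, 2↦2, 3↦8, 4↦1, 5↦3, 6↦3, 7↦1, 8↦8, 9↦2, 10↦5]  zeros at y ∈ ∅
  x = 2: [0↦1, 1↦1, 2↦10, 3↦6, 4↦0, 5↦3, 6↦4, 7↦3, 8↦0, 9↦6, 10↦10]  zeros at y ∈ {4, 8}
  x = 3: [0↦5, 1↦6, 2↦5, 3↦2, 4↦8, 5↦1, 6↦3, 7↦3, 8↦1, 9↦8, 10↦2]  zeros at y ∈ ∅
  x = 4: [0↦7, 1↦9, 2↦9, 3↦7, 4↦3, 5↦8, 6↦0, 7↦1, 8↦0, 9↦8, 10↦3]  zeros at y ∈ {6, 8}
  x = 5: [0↦7, 1↦10, 2↦0, 3↦10, 4↦7, 5↦2, 6↦6, 7↦8, 8↦8, 9↦6, 10↦2]  zeros at y ∈ {2}
  x = 6: [0↦5, 1↦9, 2↦0, 3↦0, 4↦9, 5↦5, 6↦10, 7↦2, 8↦3, 9↦2, 10↦10]  zeros at y ∈ {2, 3}
  x = 7: [0↦1, 1↦6, 2↦9, 3↦10, 4↦9, 5↦6, 6↦1, 7↦5, 8↦7, 9↦7, 10↦5]  zeros at y ∈ ∅
  x = 8: [0↦6, 1↦1, 2↦5, 3↦7, 4↦7, 5↦5, 6↦1, 7↦6, 8↦9, 9↦10, 10↦9]  zeros at y ∈ ∅
  x = 9: [0↦9, 1↦5, 2↦10, 3↦2, 4↦3, 5↦2, 6↦10, 7↦5, 8↦9, 9↦0, 10↦0]  zeros at y ∈ {9, 10}
  x = 10: [0↦10, 1↦7, 2↦2, 3↦6, 4↦8, 5↦8, 6↦6, 7↦2, 8↦7, 9↦10, 10↦0]  zeros at y ∈ {10}
Collecting zeros: affine points = {(0, 4), (0, 6), (2, 4), (2, 8), (4, 6), (4, 8), (5, 2), (6, 2), (6, 3), (9, 9), (9, 10), (10, 10)}.
Total count |C(F_11)_aff| = 12.


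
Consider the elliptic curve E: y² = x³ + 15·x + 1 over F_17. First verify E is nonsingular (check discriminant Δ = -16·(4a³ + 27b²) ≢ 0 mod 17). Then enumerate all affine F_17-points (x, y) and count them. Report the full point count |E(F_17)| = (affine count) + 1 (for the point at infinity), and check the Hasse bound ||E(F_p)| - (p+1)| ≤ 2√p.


Affine points = {(0, 1), (0, 16), (1, 0), (6, 1), (6, 16), (8, 2), (8, 15), (9, 7), (9, 10), (11, 1), (11, 16), (13, 8), (13, 9), (16, 6), (16, 11)}; affine count = 15; |E(F_17)| = 16.

Discriminant check: Δ ∝ 4a³ + 27b² = 4·15³ + 27·1² = 4·3375 + 27·1 ≡ 12 (mod 17). Nonzero ⇒ E is nonsingular.
For each x ∈ F_17, compute rhs = x³ + 15·x + 1 mod 17, then count y ∈ F_17 with y² ≡ rhs.
  x = 0: rhs = 1, matching y values: 1, 16 (2 points).
  x = 1: rhs = 0, matching y values: 0 (1 points).
  x = 2: rhs = 5, matching y values: none (0 points).
  x = 3: rhs = 5, matching y values: none (0 points).
  x = 4: rhs = 6, matching y values: none (0 points).
  x = 5: rhs = 14, matching y values: none (0 points).
  x = 6: rhs = 1, matching y values: 1, 16 (2 points).
  x = 7: rhs = 7, matching y values: none (0 points).
  x = 8: rhs = 4, matching y values: 2, 15 (2 points).
  x = 9: rhs = 15, matching y values: 7, 10 (2 points).
  x = 10: rhs = 12, matching y values: none (0 points).
  x = 11: rhs = 1, matching y values: 1, 16 (2 points).
  x = 12: rhs = 5, matching y values: none (0 points).
  x = 13: rhs = 13, matching y values: 8, 9 (2 points).
  x = 14: rhs = 14, matching y values: none (0 points).
  x = 15: rhs = 14, matching y values: none (0 points).
  x = 16: rhs = 2, matching y values: 6, 11 (2 points).
Total affine count: 15.
Full point count |E(F_17)| = 15 + 1 = 16.
Hasse bound: |16 − (17+1)| = |-2| = 2 ≤ 2√17 ≈ 8.2462 ✓.


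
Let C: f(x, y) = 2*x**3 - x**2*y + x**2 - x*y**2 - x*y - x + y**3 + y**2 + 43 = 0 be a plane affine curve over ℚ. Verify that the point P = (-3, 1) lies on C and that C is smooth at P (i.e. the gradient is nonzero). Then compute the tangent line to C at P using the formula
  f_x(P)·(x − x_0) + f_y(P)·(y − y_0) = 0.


Tangent line at P: 51*x + 5*y + 148 = 0.

Step 1: f(-3, 1) = 0, so P lies on C.
Step 2: partial derivatives
  f_x(x, y) = 6*x**2 - 2*x*y + 2*x - y**2 - y - 1, f_y(x, y) = -x**2 - 2*x*y - x + 3*y**2 + 2*y.
  f_x(P) = 51, f_y(P) = 5 (gradient nonzero, so P is smooth).
Step 3: tangent line at P: 51·(x − -3) + 5·(y − 1) = 0.
Expanding: 51*x + 5*y + 148 = 0.


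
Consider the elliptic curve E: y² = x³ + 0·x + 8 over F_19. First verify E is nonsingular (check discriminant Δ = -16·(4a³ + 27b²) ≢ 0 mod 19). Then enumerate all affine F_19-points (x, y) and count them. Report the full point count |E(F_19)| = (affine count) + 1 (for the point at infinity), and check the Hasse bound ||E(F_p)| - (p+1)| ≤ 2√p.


Affine points = {(1, 3), (1, 16), (2, 4), (2, 15), (3, 4), (3, 15), (5, 0), (7, 3), (7, 16), (8, 8), (8, 11), (10, 1), (10, 18), (11, 3), (11, 16), (12, 8), (12, 11), (13, 1), (13, 18), (14, 4), (14, 15), (15, 1), (15, 18), (16, 0), (17, 0), (18, 8), (18, 11)}; affine count = 27; |E(F_19)| = 28.

Discriminant check: Δ ∝ 4a³ + 27b² = 4·0³ + 27·8² = 4·0 + 27·64 ≡ 18 (mod 19). Nonzero ⇒ E is nonsingular.
For each x ∈ F_19, compute rhs = x³ + 0·x + 8 mod 19, then count y ∈ F_19 with y² ≡ rhs.
  x = 0: rhs = 8, matching y values: none (0 points).
  x = 1: rhs = 9, matching y values: 3, 16 (2 points).
  x = 2: rhs = 16, matching y values: 4, 15 (2 points).
  x = 3: rhs = 16, matching y values: 4, 15 (2 points).
  x = 4: rhs = 15, matching y values: none (0 points).
  x = 5: rhs = 0, matching y values: 0 (1 points).
  x = 6: rhs = 15, matching y values: none (0 points).
  x = 7: rhs = 9, matching y values: 3, 16 (2 points).
  x = 8: rhs = 7, matching y values: 8, 11 (2 points).
  x = 9: rhs = 15, matching y values: none (0 points).
  x = 10: rhs = 1, matching y values: 1, 18 (2 points).
  x = 11: rhs = 9, matching y values: 3, 16 (2 points).
  x = 12: rhs = 7, matching y values: 8, 11 (2 points).
  x = 13: rhs = 1, matching y values: 1, 18 (2 points).
  x = 14: rhs = 16, matching y values: 4, 15 (2 points).
  x = 15: rhs = 1, matching y values: 1, 18 (2 points).
  x = 16: rhs = 0, matching y values: 0 (1 points).
  x = 17: rhs = 0, matching y values: 0 (1 points).
  x = 18: rhs = 7, matching y values: 8, 11 (2 points).
Total affine count: 27.
Full point count |E(F_19)| = 27 + 1 = 28.
Hasse bound: |28 − (19+1)| = |8| = 8 ≤ 2√19 ≈ 8.7178 ✓.


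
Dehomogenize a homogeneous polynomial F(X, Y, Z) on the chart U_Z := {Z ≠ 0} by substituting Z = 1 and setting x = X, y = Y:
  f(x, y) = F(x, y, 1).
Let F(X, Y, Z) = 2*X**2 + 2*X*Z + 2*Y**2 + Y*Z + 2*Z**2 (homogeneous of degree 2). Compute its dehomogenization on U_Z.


f(x, y) = 2*x**2 + 2*x + 2*y**2 + y + 2

On U_Z we set Z = 1. Each monomial c·X^i·Y^j·Z^k in F becomes c·x^i·y^j·1^k = c·x^i·y^j.
Substituting Z = 1: F(X, Y, 1) = 2*x**2 + 2*x + 2*y**2 + y + 2.
Note: deg(f) ≤ deg(F) = 2; strict inequality happens when F is divisible by Z (lost terms).


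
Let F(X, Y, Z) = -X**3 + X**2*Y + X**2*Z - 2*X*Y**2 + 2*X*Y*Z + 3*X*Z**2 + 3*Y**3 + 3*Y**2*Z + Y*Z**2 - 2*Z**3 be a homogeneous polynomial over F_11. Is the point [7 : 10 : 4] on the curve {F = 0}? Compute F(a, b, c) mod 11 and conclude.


F(7,10,4) ≡ 1 (mod 11); P is NOT on the curve.

Evaluate F(7, 10, 4) term-by-term (mod 11).
  -X**3 ↦ -1·343·1·1 = -343
  X**2*Y ↦ 1·49·10·1 = 490
  X**2*Z ↦ 1·49·1·4 = 196
  -2*X*Y**2 ↦ -2·7·100·1 = -1400
  2*X*Y*Z ↦ 2·7·10·4 = 560
  3*X*Z**2 ↦ 3·7·1·16 = 336
  3*Y**3 ↦ 3·1·1000·1 = 3000
  3*Y**2*Z ↦ 3·1·100·4 = 1200
  Y*Z**2 ↦ 1·1·10·16 = 160
  -2*Z**3 ↦ -2·1·1·64 = -128
Sum: F(7, 10, 4) = (-343) + (490) + (196) + (-1400) + (560) + (336) + (3000) + (1200) + (160) + (-128) = 4071.
Reducing mod 11: 4071 ≡ 1 (mod 11).
Since F(a, b, c) ≡ 1 ≠ 0 (mod 11), P does NOT lie on the curve.


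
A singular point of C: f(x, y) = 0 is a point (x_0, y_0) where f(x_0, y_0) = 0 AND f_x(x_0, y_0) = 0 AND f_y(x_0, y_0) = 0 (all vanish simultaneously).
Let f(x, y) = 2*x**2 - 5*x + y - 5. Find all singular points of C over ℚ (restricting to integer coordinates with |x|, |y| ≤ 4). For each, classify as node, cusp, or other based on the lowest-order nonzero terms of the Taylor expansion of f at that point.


No singular points in the scanned grid; C is smooth there.

Compute partial derivatives:
  f_x = 4*x - 5.
  f_y = 1.
f_y = 1 is a nonzero constant, so f_y never vanishes: no point (x, y) can satisfy f = f_x = f_y = 0. In particular no (x, y) ∈ {−4, ..., 4}² is singular; the curve is smooth.


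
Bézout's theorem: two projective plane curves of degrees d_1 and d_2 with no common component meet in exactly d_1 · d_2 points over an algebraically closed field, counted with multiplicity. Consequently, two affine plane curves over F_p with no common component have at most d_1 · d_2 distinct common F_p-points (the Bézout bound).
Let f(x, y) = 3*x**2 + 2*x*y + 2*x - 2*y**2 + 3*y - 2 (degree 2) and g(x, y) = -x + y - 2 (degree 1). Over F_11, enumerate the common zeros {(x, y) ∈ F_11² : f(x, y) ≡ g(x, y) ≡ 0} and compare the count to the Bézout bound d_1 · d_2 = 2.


Common zeros: {(1, 3), (6, 8)}; count = 2; Bézout bound = 2.

deg(f) = 2, deg(g) = 1, so Bézout bound = 2.
Scan x ∈ F_11. For each x, list the y ∈ F_11 with f(x, y) ≡ 0 and those with g(x, y) ≡ 0 (mod 11); the common zeros in that column are the intersection.
  x = 0: f ≡ 0 at y ∈ {3, 4}; g ≡ 0 at y ∈ {2}; common: ∅.
  x = 1: f ≡ 0 at y ∈ {3, 5}; g ≡ 0 at y ∈ {3}; common: {3}.
  x = 2: f ≡ 0 at y ∈ ∅; g ≡ 0 at y ∈ {4}; common: ∅.
  x = 3: f ≡ 0 at y ∈ ∅; g ≡ 0 at y ∈ {5}; common: ∅.
  x = 4: f ≡ 0 at y ∈ {4, 7}; g ≡ 0 at y ∈ {6}; common: ∅.
  x = 5: f ≡ 0 at y ∈ ∅; g ≡ 0 at y ∈ {7}; common: ∅.
  x = 6: f ≡ 0 at y ∈ {5, 8}; g ≡ 0 at y ∈ {8}; common: {8}.
  x = 7: f ≡ 0 at y ∈ ∅; g ≡ 0 at y ∈ {9}; common: ∅.
  x = 8: f ≡ 0 at y ∈ ∅; g ≡ 0 at y ∈ {10}; common: ∅.
  x = 9: f ≡ 0 at y ∈ {7, 9}; g ≡ 0 at y ∈ {0}; common: ∅.
  x = 10: f ≡ 0 at y ∈ {8, 9}; g ≡ 0 at y ∈ {1}; common: ∅.
Collecting: common zeros = {(1, 3), (6, 8)}, so the count is 2.
Comparison with the Bézout bound: 2 ≤ 2 = deg(f)·deg(g), as expected for curves with no common component (the bound is attained).


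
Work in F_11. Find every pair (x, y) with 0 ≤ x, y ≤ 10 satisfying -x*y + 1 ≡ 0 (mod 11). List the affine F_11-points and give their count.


Affine F_11-points: {(1, 1), (2, 6), (3, 4), (4, 3), (5, 9), (6, 2), (7, 8), (8, 7), (9, 5), (10, 10)}; count = 10.

For each of the 121 pairs (x, y) ∈ F_11², evaluate f(x, y) mod 11. Record the zeros.
  x = 0: [0↦1, 1↦1, 2↦1, 3↦1, 4↦1, 5↦1, 6↦1, 7↦1, 8↦1, 9↦1, 10↦1]  zeros at y ∈ ∅
  x = 1: [0↦1, 1↦0, 2↦10, 3↦9, 4↦8, 5↦7, 6↦6, 7↦5, 8↦4, 9↦3, 10↦2]  zeros at y ∈ {1}
  x = 2: [0↦1, 1↦10, 2↦8, 3↦6, 4↦4, 5↦2, 6↦0, 7↦9, 8↦7, 9↦5, 10↦3]  zeros at y ∈ {6}
  x = 3: [0↦1, 1↦9, 2↦6, 3↦3, 4↦0, 5↦8, 6↦5, 7↦2, 8↦10, 9↦7, 10↦4]  zeros at y ∈ {4}
  x = 4: [0↦1, 1↦8, 2↦4, 3↦0, 4↦7, 5↦3, 6↦10, 7↦6, 8↦2, 9↦9, 10↦5]  zeros at y ∈ {3}
  x = 5: [0↦1, 1↦7, 2↦2, 3↦8, 4↦3, 5↦9, 6↦4, 7↦10, 8↦5, 9↦0, 10↦6]  zeros at y ∈ {9}
  x = 6: [0↦1, 1↦6, 2↦0, 3↦5, 4↦10, 5↦4, 6↦9, 7↦3, 8↦8, 9↦2, 10↦7]  zeros at y ∈ {2}
  x = 7: [0↦1, 1↦5, 2↦9, 3↦2, 4↦6, 5↦10, 6↦3, 7↦7, 8↦0, 9↦4, 10↦8]  zeros at y ∈ {8}
  x = 8: [0↦1, 1↦4, 2↦7, 3↦10, 4↦2, 5↦5, 6↦8, 7↦0, 8↦3, 9↦6, 10↦9]  zeros at y ∈ {7}
  x = 9: [0↦1, 1↦3, 2↦5, 3↦7, 4↦9, 5↦0, 6↦2, 7↦4, 8↦6, 9↦8, 10↦10]  zeros at y ∈ {5}
  x = 10: [0↦1, 1↦2, 2↦3, 3↦4, 4↦5, 5↦6, 6↦7, 7↦8, 8↦9, 9↦10, 10↦0]  zeros at y ∈ {10}
Collecting zeros: affine points = {(1, 1), (2, 6), (3, 4), (4, 3), (5, 9), (6, 2), (7, 8), (8, 7), (9, 5), (10, 10)}.
Total count |C(F_11)_aff| = 10.


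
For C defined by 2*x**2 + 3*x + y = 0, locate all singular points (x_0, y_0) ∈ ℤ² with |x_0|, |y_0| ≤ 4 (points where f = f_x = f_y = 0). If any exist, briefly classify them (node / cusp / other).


No singular points in the scanned grid; C is smooth there.

Compute partial derivatives:
  f_x = 4*x + 3.
  f_y = 1.
f_y = 1 is a nonzero constant, so f_y never vanishes: no point (x, y) can satisfy f = f_x = f_y = 0. In particular no (x, y) ∈ {−4, ..., 4}² is singular; the curve is smooth.


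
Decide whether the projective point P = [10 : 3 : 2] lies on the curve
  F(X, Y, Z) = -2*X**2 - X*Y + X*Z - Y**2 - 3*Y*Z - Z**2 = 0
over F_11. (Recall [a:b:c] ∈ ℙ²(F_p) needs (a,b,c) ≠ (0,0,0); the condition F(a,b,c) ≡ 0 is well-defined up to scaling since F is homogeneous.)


F(10,3,2) ≡ 1 (mod 11); P is NOT on the curve.

Evaluate F(10, 3, 2) term-by-term (mod 11).
  -2*X**2 ↦ -2·100·1·1 = -200
  -X*Y ↦ -1·10·3·1 = -30
  X*Z ↦ 1·10·1·2 = 20
  -Y**2 ↦ -1·1·9·1 = -9
  -3*Y*Z ↦ -3·1·3·2 = -18
  -Z**2 ↦ -1·1·1·4 = -4
Sum: F(10, 3, 2) = (-200) + (-30) + (20) + (-9) + (-18) + (-4) = -241.
Reducing mod 11: -241 ≡ 1 (mod 11).
Since F(a, b, c) ≡ 1 ≠ 0 (mod 11), P does NOT lie on the curve.


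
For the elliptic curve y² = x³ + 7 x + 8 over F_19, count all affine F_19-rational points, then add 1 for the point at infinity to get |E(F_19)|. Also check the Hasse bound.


Affine points = {(1, 4), (1, 15), (2, 7), (2, 12), (4, 9), (4, 10), (5, 4), (5, 15), (6, 0), (7, 1), (7, 18), (8, 5), (8, 14), (13, 4), (13, 15), (14, 0), (15, 7), (15, 12), (16, 6), (16, 13), (17, 9), (17, 10), (18, 0)}; affine count = 23; |E(F_19)| = 24.

Discriminant check: Δ ∝ 4a³ + 27b² = 4·7³ + 27·8² = 4·343 + 27·64 ≡ 3 (mod 19). Nonzero ⇒ E is nonsingular.
For each x ∈ F_19, compute rhs = x³ + 7·x + 8 mod 19, then count y ∈ F_19 with y² ≡ rhs.
  x = 0: rhs = 8, matching y values: none (0 points).
  x = 1: rhs = 16, matching y values: 4, 15 (2 points).
  x = 2: rhs = 11, matching y values: 7, 12 (2 points).
  x = 3: rhs = 18, matching y values: none (0 points).
  x = 4: rhs = 5, matching y values: 9, 10 (2 points).
  x = 5: rhs = 16, matching y values: 4, 15 (2 points).
  x = 6: rhs = 0, matching y values: 0 (1 points).
  x = 7: rhs = 1, matching y values: 1, 18 (2 points).
  x = 8: rhs = 6, matching y values: 5, 14 (2 points).
  x = 9: rhs = 2, matching y values: none (0 points).
  x = 10: rhs = 14, matching y values: none (0 points).
  x = 11: rhs = 10, matching y values: none (0 points).
  x = 12: rhs = 15, matching y values: none (0 points).
  x = 13: rhs = 16, matching y values: 4, 15 (2 points).
  x = 14: rhs = 0, matching y values: 0 (1 points).
  x = 15: rhs = 11, matching y values: 7, 12 (2 points).
  x = 16: rhs = 17, matching y values: 6, 13 (2 points).
  x = 17: rhs = 5, matching y values: 9, 10 (2 points).
  x = 18: rhs = 0, matching y values: 0 (1 points).
Total affine count: 23.
Full point count |E(F_19)| = 23 + 1 = 24.
Hasse bound: |24 − (19+1)| = |4| = 4 ≤ 2√19 ≈ 8.7178 ✓.


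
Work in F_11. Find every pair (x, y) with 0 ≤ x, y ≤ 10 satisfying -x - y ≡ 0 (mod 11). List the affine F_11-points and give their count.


Affine F_11-points: {(0, 0), (1, 10), (2, 9), (3, 8), (4, 7), (5, 6), (6, 5), (7, 4), (8, 3), (9, 2), (10, 1)}; count = 11.

For each of the 121 pairs (x, y) ∈ F_11², evaluate f(x, y) mod 11. Record the zeros.
  x = 0: [0↦0, 1↦10, 2↦9, 3↦8, 4↦7, 5↦6, 6↦5, 7↦4, 8↦3, 9↦2, 10↦1]  zeros at y ∈ {0}
  x = 1: [0↦10, 1↦9, 2↦8, 3↦7, 4↦6, 5↦5, 6↦4, 7↦3, 8↦2, 9↦1, 10↦0]  zeros at y ∈ {10}
  x = 2: [0↦9, 1↦8, 2↦7, 3↦6, 4↦5, 5↦4, 6↦3, 7↦2, 8↦1, 9↦0, 10↦10]  zeros at y ∈ {9}
  x = 3: [0↦8, 1↦7, 2↦6, 3↦5, 4↦4, 5↦3, 6↦2, 7↦1, 8↦0, 9↦10, 10↦9]  zeros at y ∈ {8}
  x = 4: [0↦7, 1↦6, 2↦5, 3↦4, 4↦3, 5↦2, 6↦1, 7↦0, 8↦10, 9↦9, 10↦8]  zeros at y ∈ {7}
  x = 5: [0↦6, 1↦5, 2↦4, 3↦3, 4↦2, 5↦1, 6↦0, 7↦10, 8↦9, 9↦8, 10↦7]  zeros at y ∈ {6}
  x = 6: [0↦5, 1↦4, 2↦3, 3↦2, 4↦1, 5↦0, 6↦10, 7↦9, 8↦8, 9↦7, 10↦6]  zeros at y ∈ {5}
  x = 7: [0↦4, 1↦3, 2↦2, 3↦1, 4↦0, 5↦10, 6↦9, 7↦8, 8↦7, 9↦6, 10↦5]  zeros at y ∈ {4}
  x = 8: [0↦3, 1↦2, 2↦1, 3↦0, 4↦10, 5↦9, 6↦8, 7↦7, 8↦6, 9↦5, 10↦4]  zeros at y ∈ {3}
  x = 9: [0↦2, 1↦1, 2↦0, 3↦10, 4↦9, 5↦8, 6↦7, 7↦6, 8↦5, 9↦4, 10↦3]  zeros at y ∈ {2}
  x = 10: [0↦1, 1↦0, 2↦10, 3↦9, 4↦8, 5↦7, 6↦6, 7↦5, 8↦4, 9↦3, 10↦2]  zeros at y ∈ {1}
Collecting zeros: affine points = {(0, 0), (1, 10), (2, 9), (3, 8), (4, 7), (5, 6), (6, 5), (7, 4), (8, 3), (9, 2), (10, 1)}.
Total count |C(F_11)_aff| = 11.


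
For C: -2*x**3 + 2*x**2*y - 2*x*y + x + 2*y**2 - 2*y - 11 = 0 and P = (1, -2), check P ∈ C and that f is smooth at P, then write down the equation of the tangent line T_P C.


Tangent line at P: -9*x - 10*y - 11 = 0.

Step 1: f(1, -2) = 0, so P lies on C.
Step 2: partial derivatives
  f_x(x, y) = -6*x**2 + 4*x*y - 2*y + 1, f_y(x, y) = 2*x**2 - 2*x + 4*y - 2.
  f_x(P) = -9, f_y(P) = -10 (gradient nonzero, so P is smooth).
Step 3: tangent line at P: -9·(x − 1) + -10·(y − -2) = 0.
Expanding: -9*x - 10*y - 11 = 0.


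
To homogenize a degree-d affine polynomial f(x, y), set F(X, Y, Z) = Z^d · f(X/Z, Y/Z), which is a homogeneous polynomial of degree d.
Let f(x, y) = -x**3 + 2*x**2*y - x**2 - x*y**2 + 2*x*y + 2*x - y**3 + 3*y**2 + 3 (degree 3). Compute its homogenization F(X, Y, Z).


F(X, Y, Z) = -X**3 + 2*X**2*Y - X**2*Z - X*Y**2 + 2*X*Y*Z + 2*X*Z**2 - Y**3 + 3*Y**2*Z + 3*Z**3

deg(f) = 3.
Substitute x = X/Z, y = Y/Z into f, then multiply by Z^3.
  monomial -1·x^3·y^0 ↦ -1·X^3·Y^0·Z^0.
  monomial 2·x^2·y^1 ↦ 2·X^2·Y^1·Z^0.
  monomial -1·x^2·y^0 ↦ -1·X^2·Y^0·Z^1.
  monomial -1·x^1·y^2 ↦ -1·X^1·Y^2·Z^0.
  monomial 2·x^1·y^1 ↦ 2·X^1·Y^1·Z^1.
  monomial 2·x^1·y^0 ↦ 2·X^1·Y^0·Z^2.
  monomial -1·x^0·y^3 ↦ -1·X^0·Y^3·Z^0.
  monomial 3·x^0·y^2 ↦ 3·X^0·Y^2·Z^1.
  monomial 3·x^0·y^0 ↦ 3·X^0·Y^0·Z^3.
Collecting: F(X, Y, Z) = -X**3 + 2*X**2*Y - X**2*Z - X*Y**2 + 2*X*Y*Z + 2*X*Z**2 - Y**3 + 3*Y**2*Z + 3*Z**3.


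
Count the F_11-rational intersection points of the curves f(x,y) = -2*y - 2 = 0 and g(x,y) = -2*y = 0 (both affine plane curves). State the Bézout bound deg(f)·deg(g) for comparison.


Common zeros: ∅; count = 0; Bézout bound = 1.

deg(f) = 1, deg(g) = 1, so Bézout bound = 1.
Scan x ∈ F_11. For each x, list the y ∈ F_11 with f(x, y) ≡ 0 and those with g(x, y) ≡ 0 (mod 11); the common zeros in that column are the intersection.
  x = 0: f ≡ 0 at y ∈ {10}; g ≡ 0 at y ∈ {0}; common: ∅.
  x = 1: f ≡ 0 at y ∈ {10}; g ≡ 0 at y ∈ {0}; common: ∅.
  x = 2: f ≡ 0 at y ∈ {10}; g ≡ 0 at y ∈ {0}; common: ∅.
  x = 3: f ≡ 0 at y ∈ {10}; g ≡ 0 at y ∈ {0}; common: ∅.
  x = 4: f ≡ 0 at y ∈ {10}; g ≡ 0 at y ∈ {0}; common: ∅.
  x = 5: f ≡ 0 at y ∈ {10}; g ≡ 0 at y ∈ {0}; common: ∅.
  x = 6: f ≡ 0 at y ∈ {10}; g ≡ 0 at y ∈ {0}; common: ∅.
  x = 7: f ≡ 0 at y ∈ {10}; g ≡ 0 at y ∈ {0}; common: ∅.
  x = 8: f ≡ 0 at y ∈ {10}; g ≡ 0 at y ∈ {0}; common: ∅.
  x = 9: f ≡ 0 at y ∈ {10}; g ≡ 0 at y ∈ {0}; common: ∅.
  x = 10: f ≡ 0 at y ∈ {10}; g ≡ 0 at y ∈ {0}; common: ∅.
Collecting: common zeros = ∅, so the count is 0.
Comparison with the Bézout bound: 0 ≤ 1 = deg(f)·deg(g), as expected for curves with no common component (the affine F_11-count falls short of the bound because intersections may lie at infinity, over extension fields, or carry multiplicity).


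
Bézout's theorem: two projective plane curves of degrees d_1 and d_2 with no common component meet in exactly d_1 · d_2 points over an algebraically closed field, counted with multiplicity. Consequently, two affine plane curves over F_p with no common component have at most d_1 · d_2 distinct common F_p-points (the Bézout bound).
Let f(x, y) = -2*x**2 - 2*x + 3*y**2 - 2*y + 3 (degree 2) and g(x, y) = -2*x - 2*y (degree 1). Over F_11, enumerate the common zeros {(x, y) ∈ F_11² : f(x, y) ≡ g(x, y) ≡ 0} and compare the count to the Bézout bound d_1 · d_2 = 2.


Common zeros: ∅; count = 0; Bézout bound = 2.

deg(f) = 2, deg(g) = 1, so Bézout bound = 2.
Scan x ∈ F_11. For each x, list the y ∈ F_11 with f(x, y) ≡ 0 and those with g(x, y) ≡ 0 (mod 11); the common zeros in that column are the intersection.
  x = 0: f ≡ 0 at y ∈ {2, 6}; g ≡ 0 at y ∈ {0}; common: ∅.
  x = 1: f ≡ 0 at y ∈ {1, 7}; g ≡ 0 at y ∈ {10}; common: ∅.
  x = 2: f ≡ 0 at y ∈ ∅; g ≡ 0 at y ∈ {9}; common: ∅.
  x = 3: f ≡ 0 at y ∈ {3, 5}; g ≡ 0 at y ∈ {8}; common: ∅.
  x = 4: f ≡ 0 at y ∈ ∅; g ≡ 0 at y ∈ {7}; common: ∅.
  x = 5: f ≡ 0 at y ∈ ∅; g ≡ 0 at y ∈ {6}; common: ∅.
  x = 6: f ≡ 0 at y ∈ ∅; g ≡ 0 at y ∈ {5}; common: ∅.
  x = 7: f ≡ 0 at y ∈ {3, 5}; g ≡ 0 at y ∈ {4}; common: ∅.
  x = 8: f ≡ 0 at y ∈ ∅; g ≡ 0 at y ∈ {3}; common: ∅.
  x = 9: f ≡ 0 at y ∈ {1, 7}; g ≡ 0 at y ∈ {2}; common: ∅.
  x = 10: f ≡ 0 at y ∈ {2, 6}; g ≡ 0 at y ∈ {1}; common: ∅.
Collecting: common zeros = ∅, so the count is 0.
Comparison with the Bézout bound: 0 ≤ 2 = deg(f)·deg(g), as expected for curves with no common component (the affine F_11-count falls short of the bound because intersections may lie at infinity, over extension fields, or carry multiplicity).


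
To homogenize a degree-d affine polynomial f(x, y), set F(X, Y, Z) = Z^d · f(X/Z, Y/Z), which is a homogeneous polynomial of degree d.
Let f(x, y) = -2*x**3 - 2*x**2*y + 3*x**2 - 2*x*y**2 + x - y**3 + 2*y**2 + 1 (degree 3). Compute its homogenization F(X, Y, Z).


F(X, Y, Z) = -2*X**3 - 2*X**2*Y + 3*X**2*Z - 2*X*Y**2 + X*Z**2 - Y**3 + 2*Y**2*Z + Z**3

deg(f) = 3.
Substitute x = X/Z, y = Y/Z into f, then multiply by Z^3.
  monomial -2·x^3·y^0 ↦ -2·X^3·Y^0·Z^0.
  monomial -2·x^2·y^1 ↦ -2·X^2·Y^1·Z^0.
  monomial 3·x^2·y^0 ↦ 3·X^2·Y^0·Z^1.
  monomial -2·x^1·y^2 ↦ -2·X^1·Y^2·Z^0.
  monomial 1·x^1·y^0 ↦ 1·X^1·Y^0·Z^2.
  monomial -1·x^0·y^3 ↦ -1·X^0·Y^3·Z^0.
  monomial 2·x^0·y^2 ↦ 2·X^0·Y^2·Z^1.
  monomial 1·x^0·y^0 ↦ 1·X^0·Y^0·Z^3.
Collecting: F(X, Y, Z) = -2*X**3 - 2*X**2*Y + 3*X**2*Z - 2*X*Y**2 + X*Z**2 - Y**3 + 2*Y**2*Z + Z**3.


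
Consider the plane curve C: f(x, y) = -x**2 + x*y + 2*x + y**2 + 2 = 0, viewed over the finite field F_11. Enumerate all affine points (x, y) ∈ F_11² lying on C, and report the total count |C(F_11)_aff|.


Affine F_11-points: {(0, 3), (0, 8), (1, 5), (5, 3), (6, 0), (6, 5), (7, 0), (7, 4), (10, 4), (10, 8)}; count = 10.

For each of the 121 pairs (x, y) ∈ F_11², evaluate f(x, y) mod 11. Record the zeros.
  x = 0: [0↦2, 1↦3, 2↦6, 3↦0, 4↦7, 5↦5, 6↦5, 7↦7, 8↦0, 9↦6, 10↦3]  zeros at y ∈ {3, 8}
  x = 1: [0↦3, 1↦5, 2↦9, 3↦4, 4↦1, 5↦0, 6↦1, 7↦4, 8↦9, 9↦5, 10↦3]  zeros at y ∈ {5}
  x = 2: [0↦2, 1↦5, 2↦10, 3↦6, 4↦4, 5↦4, 6↦6, 7↦10, 8↦5, 9↦2, 10↦1]  zeros at y ∈ ∅
  x = 3: [0↦10, 1↦3, 2↦9, 3↦6, 4↦5, 5↦6, 6↦9, 7↦3, 8↦10, 9↦8, 10↦8]  zeros at y ∈ ∅
  x = 4: [0↦5, 1↦10, 2↦6, 3↦4, 4↦4, 5↦6, 6↦10, 7↦5, 8↦2, 9↦1, 10↦2]  zeros at y ∈ ∅
  x = 5: [0↦9, 1↦4, 2↦1, 3↦0, 4↦1, 5↦4, 6↦9, 7↦5, 8↦3, 9↦3, 10↦5]  zeros at y ∈ {3}
  x = 6: [0↦0, 1↦7, 2↦5, 3↦5, 4↦7, 5↦0, 6↦6, 7↦3, 8↦2, 9↦3, 10↦6]  zeros at y ∈ {0, 5}
  x = 7: [0↦0, 1↦8, 2↦7, 3↦8, 4↦0, 5↦5, 6↦1, 7↦10, 8↦10, 9↦1, 10↦5]  zeros at y ∈ {0, 4}
  x = 8: [0↦9, 1↦7, 2↦7, 3↦9, 4↦2, 5↦8, 6↦5, 7↦4, 8↦5, 9↦8, 10↦2]  zeros at y ∈ ∅
  x = 9: [0↦5, 1↦4, 2↦5, 3↦8, 4↦2, 5↦9, 6↦7, 7↦7, 8↦9, 9↦2, 10↦8]  zeros at y ∈ ∅
  x = 10: [0↦10, 1↦10, 2↦1, 3↦5, 4↦0, 5↦8, 6↦7, 7↦8, 8↦0, 9↦5, 10↦1]  zeros at y ∈ {4, 8}
Collecting zeros: affine points = {(0, 3), (0, 8), (1, 5), (5, 3), (6, 0), (6, 5), (7, 0), (7, 4), (10, 4), (10, 8)}.
Total count |C(F_11)_aff| = 10.


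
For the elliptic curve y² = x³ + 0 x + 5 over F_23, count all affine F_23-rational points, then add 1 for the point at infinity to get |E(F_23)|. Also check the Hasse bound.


Affine points = {(1, 11), (1, 12), (2, 6), (2, 17), (3, 3), (3, 20), (4, 0), (7, 7), (7, 16), (10, 4), (10, 19), (11, 5), (11, 18), (12, 10), (12, 13), (14, 9), (14, 14), (18, 8), (18, 15), (20, 1), (20, 22), (22, 2), (22, 21)}; affine count = 23; |E(F_23)| = 24.

Discriminant check: Δ ∝ 4a³ + 27b² = 4·0³ + 27·5² = 4·0 + 27·25 ≡ 8 (mod 23). Nonzero ⇒ E is nonsingular.
For each x ∈ F_23, compute rhs = x³ + 0·x + 5 mod 23, then count y ∈ F_23 with y² ≡ rhs.
  x = 0: rhs = 5, matching y values: none (0 points).
  x = 1: rhs = 6, matching y values: 11, 12 (2 points).
  x = 2: rhs = 13, matching y values: 6, 17 (2 points).
  x = 3: rhs = 9, matching y values: 3, 20 (2 points).
  x = 4: rhs = 0, matching y values: 0 (1 points).
  x = 5: rhs = 15, matching y values: none (0 points).
  x = 6: rhs = 14, matching y values: none (0 points).
  x = 7: rhs = 3, matching y values: 7, 16 (2 points).
  x = 8: rhs = 11, matching y values: none (0 points).
  x = 9: rhs = 21, matching y values: none (0 points).
  x = 10: rhs = 16, matching y values: 4, 19 (2 points).
  x = 11: rhs = 2, matching y values: 5, 18 (2 points).
  x = 12: rhs = 8, matching y values: 10, 13 (2 points).
  x = 13: rhs = 17, matching y values: none (0 points).
  x = 14: rhs = 12, matching y values: 9, 14 (2 points).
  x = 15: rhs = 22, matching y values: none (0 points).
  x = 16: rhs = 7, matching y values: none (0 points).
  x = 17: rhs = 19, matching y values: none (0 points).
  x = 18: rhs = 18, matching y values: 8, 15 (2 points).
  x = 19: rhs = 10, matching y values: none (0 points).
  x = 20: rhs = 1, matching y values: 1, 22 (2 points).
  x = 21: rhs = 20, matching y values: none (0 points).
  x = 22: rhs = 4, matching y values: 2, 21 (2 points).
Total affine count: 23.
Full point count |E(F_23)| = 23 + 1 = 24.
Hasse bound: |24 − (23+1)| = |0| = 0 ≤ 2√23 ≈ 9.5917 ✓.


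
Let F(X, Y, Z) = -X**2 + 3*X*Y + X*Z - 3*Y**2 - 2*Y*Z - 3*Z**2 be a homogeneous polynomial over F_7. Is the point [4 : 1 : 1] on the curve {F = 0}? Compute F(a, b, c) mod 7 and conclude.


F(4,1,1) ≡ 6 (mod 7); P is NOT on the curve.

Evaluate F(4, 1, 1) term-by-term (mod 7).
  -X**2 ↦ -1·16·1·1 = -16
  3*X*Y ↦ 3·4·1·1 = 12
  X*Z ↦ 1·4·1·1 = 4
  -3*Y**2 ↦ -3·1·1·1 = -3
  -2*Y*Z ↦ -2·1·1·1 = -2
  -3*Z**2 ↦ -3·1·1·1 = -3
Sum: F(4, 1, 1) = (-16) + (12) + (4) + (-3) + (-2) + (-3) = -8.
Reducing mod 7: -8 ≡ 6 (mod 7).
Since F(a, b, c) ≡ 6 ≠ 0 (mod 7), P does NOT lie on the curve.


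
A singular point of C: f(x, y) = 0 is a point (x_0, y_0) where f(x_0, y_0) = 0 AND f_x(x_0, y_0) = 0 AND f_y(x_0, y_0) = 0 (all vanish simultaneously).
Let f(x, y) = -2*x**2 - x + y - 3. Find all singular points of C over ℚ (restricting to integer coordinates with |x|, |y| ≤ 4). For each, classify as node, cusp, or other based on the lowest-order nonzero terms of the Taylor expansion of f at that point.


No singular points in the scanned grid; C is smooth there.

Compute partial derivatives:
  f_x = -4*x - 1.
  f_y = 1.
f_y = 1 is a nonzero constant, so f_y never vanishes: no point (x, y) can satisfy f = f_x = f_y = 0. In particular no (x, y) ∈ {−4, ..., 4}² is singular; the curve is smooth.


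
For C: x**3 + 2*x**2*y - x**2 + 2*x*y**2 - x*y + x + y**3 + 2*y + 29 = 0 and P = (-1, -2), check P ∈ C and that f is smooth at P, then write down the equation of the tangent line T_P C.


Tangent line at P: 24*x + 25*y + 74 = 0.

Step 1: f(-1, -2) = 0, so P lies on C.
Step 2: partial derivatives
  f_x(x, y) = 3*x**2 + 4*x*y - 2*x + 2*y**2 - y + 1, f_y(x, y) = 2*x**2 + 4*x*y - x + 3*y**2 + 2.
  f_x(P) = 24, f_y(P) = 25 (gradient nonzero, so P is smooth).
Step 3: tangent line at P: 24·(x − -1) + 25·(y − -2) = 0.
Expanding: 24*x + 25*y + 74 = 0.


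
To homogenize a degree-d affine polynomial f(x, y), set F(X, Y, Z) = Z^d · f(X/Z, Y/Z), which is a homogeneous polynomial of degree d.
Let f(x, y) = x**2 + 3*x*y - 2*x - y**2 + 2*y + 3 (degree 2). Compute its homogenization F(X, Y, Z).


F(X, Y, Z) = X**2 + 3*X*Y - 2*X*Z - Y**2 + 2*Y*Z + 3*Z**2

deg(f) = 2.
Substitute x = X/Z, y = Y/Z into f, then multiply by Z^2.
  monomial 1·x^2·y^0 ↦ 1·X^2·Y^0·Z^0.
  monomial 3·x^1·y^1 ↦ 3·X^1·Y^1·Z^0.
  monomial -2·x^1·y^0 ↦ -2·X^1·Y^0·Z^1.
  monomial -1·x^0·y^2 ↦ -1·X^0·Y^2·Z^0.
  monomial 2·x^0·y^1 ↦ 2·X^0·Y^1·Z^1.
  monomial 3·x^0·y^0 ↦ 3·X^0·Y^0·Z^2.
Collecting: F(X, Y, Z) = X**2 + 3*X*Y - 2*X*Z - Y**2 + 2*Y*Z + 3*Z**2.


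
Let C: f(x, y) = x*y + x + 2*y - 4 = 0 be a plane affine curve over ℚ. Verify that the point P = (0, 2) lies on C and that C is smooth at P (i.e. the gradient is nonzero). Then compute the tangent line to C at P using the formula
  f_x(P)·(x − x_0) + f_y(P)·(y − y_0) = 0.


Tangent line at P: 3*x + 2*y - 4 = 0.

Step 1: f(0, 2) = 0, so P lies on C.
Step 2: partial derivatives
  f_x(x, y) = y + 1, f_y(x, y) = x + 2.
  f_x(P) = 3, f_y(P) = 2 (gradient nonzero, so P is smooth).
Step 3: tangent line at P: 3·(x − 0) + 2·(y − 2) = 0.
Expanding: 3*x + 2*y - 4 = 0.


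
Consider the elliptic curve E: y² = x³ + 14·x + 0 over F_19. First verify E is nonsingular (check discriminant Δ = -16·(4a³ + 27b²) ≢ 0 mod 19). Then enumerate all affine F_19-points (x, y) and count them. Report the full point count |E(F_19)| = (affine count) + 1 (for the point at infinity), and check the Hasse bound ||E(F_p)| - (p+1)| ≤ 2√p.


Affine points = {(0, 0), (2, 6), (2, 13), (4, 5), (4, 14), (5, 9), (5, 10), (7, 2), (7, 17), (8, 4), (8, 15), (9, 0), (10, 0), (13, 2), (13, 17), (16, 8), (16, 11), (18, 2), (18, 17)}; affine count = 19; |E(F_19)| = 20.

Discriminant check: Δ ∝ 4a³ + 27b² = 4·14³ + 27·0² = 4·2744 + 27·0 ≡ 13 (mod 19). Nonzero ⇒ E is nonsingular.
For each x ∈ F_19, compute rhs = x³ + 14·x + 0 mod 19, then count y ∈ F_19 with y² ≡ rhs.
  x = 0: rhs = 0, matching y values: 0 (1 points).
  x = 1: rhs = 15, matching y values: none (0 points).
  x = 2: rhs = 17, matching y values: 6, 13 (2 points).
  x = 3: rhs = 12, matching y values: none (0 points).
  x = 4: rhs = 6, matching y values: 5, 14 (2 points).
  x = 5: rhs = 5, matching y values: 9, 10 (2 points).
  x = 6: rhs = 15, matching y values: none (0 points).
  x = 7: rhs = 4, matching y values: 2, 17 (2 points).
  x = 8: rhs = 16, matching y values: 4, 15 (2 points).
  x = 9: rhs = 0, matching y values: 0 (1 points).
  x = 10: rhs = 0, matching y values: 0 (1 points).
  x = 11: rhs = 3, matching y values: none (0 points).
  x = 12: rhs = 15, matching y values: none (0 points).
  x = 13: rhs = 4, matching y values: 2, 17 (2 points).
  x = 14: rhs = 14, matching y values: none (0 points).
  x = 15: rhs = 13, matching y values: none (0 points).
  x = 16: rhs = 7, matching y values: 8, 11 (2 points).
  x = 17: rhs = 2, matching y values: none (0 points).
  x = 18: rhs = 4, matching y values: 2, 17 (2 points).
Total affine count: 19.
Full point count |E(F_19)| = 19 + 1 = 20.
Hasse bound: |20 − (19+1)| = |0| = 0 ≤ 2√19 ≈ 8.7178 ✓.


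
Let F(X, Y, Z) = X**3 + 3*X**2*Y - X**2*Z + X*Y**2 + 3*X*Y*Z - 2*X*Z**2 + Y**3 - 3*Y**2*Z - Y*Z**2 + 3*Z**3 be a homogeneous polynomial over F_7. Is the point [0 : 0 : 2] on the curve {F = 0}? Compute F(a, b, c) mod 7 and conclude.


F(0,0,2) ≡ 3 (mod 7); P is NOT on the curve.

Evaluate F(0, 0, 2) term-by-term (mod 7).
  X**3 ↦ 1·0·1·1 = 0
  3*X**2*Y ↦ 3·0·0·1 = 0
  -X**2*Z ↦ -1·0·1·2 = 0
  X*Y**2 ↦ 1·0·0·1 = 0
  3*X*Y*Z ↦ 3·0·0·2 = 0
  -2*X*Z**2 ↦ -2·0·1·4 = 0
  Y**3 ↦ 1·1·0·1 = 0
  -3*Y**2*Z ↦ -3·1·0·2 = 0
  -Y*Z**2 ↦ -1·1·0·4 = 0
  3*Z**3 ↦ 3·1·1·8 = 24
Sum: F(0, 0, 2) = (0) + (0) + (0) + (0) + (0) + (0) + (0) + (0) + (0) + (24) = 24.
Reducing mod 7: 24 ≡ 3 (mod 7).
Since F(a, b, c) ≡ 3 ≠ 0 (mod 7), P does NOT lie on the curve.


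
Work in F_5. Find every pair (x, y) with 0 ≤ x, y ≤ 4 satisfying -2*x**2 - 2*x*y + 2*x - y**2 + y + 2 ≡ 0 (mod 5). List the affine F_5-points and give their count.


Affine F_5-points: {(0, 2), (0, 4), (1, 1), (1, 3), (2, 3), (2, 4), (3, 0), (4, 1), (4, 2)}; count = 9.

For each of the 25 pairs (x, y) ∈ F_5², evaluate f(x, y) mod 5. Record the zeros.
  x = 0: [0↦2, 1↦2, 2↦0, 3↦1, 4↦0]  zeros at y ∈ {2, 4}
  x = 1: [0↦2, 1↦0, 2↦1, 3↦0, 4↦2]  zeros at y ∈ {1, 3}
  x = 2: [0↦3, 1↦4, 2↦3, 3↦0, 4↦0]  zeros at y ∈ {3, 4}
  x = 3: [0↦0, 1↦4, 2↦1, 3↦1, 4↦4]  zeros at y ∈ {0}
  x = 4: [0↦3, 1↦0, 2↦0, 3↦3, 4↦4]  zeros at y ∈ {1, 2}
Collecting zeros: affine points = {(0, 2), (0, 4), (1, 1), (1, 3), (2, 3), (2, 4), (3, 0), (4, 1), (4, 2)}.
Total count |C(F_5)_aff| = 9.


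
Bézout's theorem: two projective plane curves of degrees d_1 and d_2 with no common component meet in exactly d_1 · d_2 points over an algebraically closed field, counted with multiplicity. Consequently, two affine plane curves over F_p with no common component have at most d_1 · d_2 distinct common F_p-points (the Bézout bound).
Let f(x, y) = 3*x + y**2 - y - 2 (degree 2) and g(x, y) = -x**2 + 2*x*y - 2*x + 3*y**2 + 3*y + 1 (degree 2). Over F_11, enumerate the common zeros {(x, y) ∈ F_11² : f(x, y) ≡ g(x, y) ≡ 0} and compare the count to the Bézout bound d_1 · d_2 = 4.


Common zeros: ∅; count = 0; Bézout bound = 4.

deg(f) = 2, deg(g) = 2, so Bézout bound = 4.
Scan x ∈ F_11. For each x, list the y ∈ F_11 with f(x, y) ≡ 0 and those with g(x, y) ≡ 0 (mod 11); the common zeros in that column are the intersection.
  x = 0: f ≡ 0 at y ∈ {2, 10}; g ≡ 0 at y ∈ ∅; common: ∅.
  x = 1: f ≡ 0 at y ∈ ∅; g ≡ 0 at y ∈ {4, 9}; common: ∅.
  x = 2: f ≡ 0 at y ∈ ∅; g ≡ 0 at y ∈ {6, 10}; common: ∅.
  x = 3: f ≡ 0 at y ∈ ∅; g ≡ 0 at y ∈ ∅; common: ∅.
  x = 4: f ≡ 0 at y ∈ {4, 8}; g ≡ 0 at y ∈ {2, 9}; common: ∅.
  x = 5: f ≡ 0 at y ∈ {5, 7}; g ≡ 0 at y ∈ {4, 10}; common: ∅.
  x = 6: f ≡ 0 at y ∈ {3, 9}; g ≡ 0 at y ∈ ∅; common: ∅.
  x = 7: f ≡ 0 at y ∈ ∅; g ≡ 0 at y ∈ ∅; common: ∅.
  x = 8: f ≡ 0 at y ∈ {0, 1}; g ≡ 0 at y ∈ {6}; common: ∅.
  x = 9: f ≡ 0 at y ∈ {6}; g ≡ 0 at y ∈ {2}; common: ∅.
  x = 10: f ≡ 0 at y ∈ ∅; g ≡ 0 at y ∈ ∅; common: ∅.
Collecting: common zeros = ∅, so the count is 0.
Comparison with the Bézout bound: 0 ≤ 4 = deg(f)·deg(g), as expected for curves with no common component (the affine F_11-count falls short of the bound because intersections may lie at infinity, over extension fields, or carry multiplicity).


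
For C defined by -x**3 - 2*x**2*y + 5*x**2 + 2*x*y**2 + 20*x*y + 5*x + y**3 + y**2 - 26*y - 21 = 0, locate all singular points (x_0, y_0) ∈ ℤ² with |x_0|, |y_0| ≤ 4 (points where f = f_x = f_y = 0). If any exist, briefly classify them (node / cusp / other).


Singular points: {(3, -2)}; classification: cusp.

Compute partial derivatives:
  f_x = -3*x**2 - 4*x*y + 10*x + 2*y**2 + 20*y + 5.
  f_y = -2*x**2 + 4*x*y + 20*x + 3*y**2 + 2*y - 26.
Scan x_0 ∈ {−4, ..., 4}. For each x_0, f_y(x_0, y) is a polynomial in y; find its integer roots y ∈ {−4, ..., 4}, then test f_x and f at those candidates.
  x = -4: f_y(-4, y) = 3*y**2 - 14*y - 138; no integer root y with |y| ≤ 4.
  x = -3: f_y(-3, y) = 3*y**2 - 10*y - 104; no integer root y with |y| ≤ 4.
  x = -2: f_y(-2, y) = 3*y**2 - 6*y - 74; no integer root y with |y| ≤ 4.
  x = -1: f_y(-1, y) = 3*y**2 - 2*y - 48; no integer root y with |y| ≤ 4.
  x = 0: f_y(0, y) = 3*y**2 + 2*y - 26; no integer root y with |y| ≤ 4.
  x = 1: f_y(1, y) = 3*y**2 + 6*y - 8; no integer root y with |y| ≤ 4.
  x = 2: f_y(2, y) = 3*y**2 + 10*y + 6; no integer root y with |y| ≤ 4.
  x = 3: f_y(3, y) = 3*y**2 + 14*y + 16; vanishes at y ∈ {-2}. (3, -2): f_x = 0, f = 0 — SINGULAR.
  x = 4: f_y(4, y) = 3*y**2 + 18*y + 22; no integer root y with |y| ≤ 4.
Only singular point on the grid: (3, -2).
Classify: substitute x = 3 + u, y = -2 + v and expand: f = -u**3 - 2*u**2*v + 2*u*v**2 + v**3 + v**2.
No constant or linear terms (consistent with a singular point). Quadratic part: v**2. Cubic part: -u**3 - 2*u**2*v + 2*u*v**2 + v**3.
The quadratic part v**2 is a perfect square, so there is a single (double) tangent line v = 0, i.e. y = -2. Restricting the cubic part to that line (v = 0) leaves -u**3 ≠ 0, so f is not divisible by v and the branch is v² ≈ u**3 to lowest order — this is a cusp.
Classification: cusp.
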